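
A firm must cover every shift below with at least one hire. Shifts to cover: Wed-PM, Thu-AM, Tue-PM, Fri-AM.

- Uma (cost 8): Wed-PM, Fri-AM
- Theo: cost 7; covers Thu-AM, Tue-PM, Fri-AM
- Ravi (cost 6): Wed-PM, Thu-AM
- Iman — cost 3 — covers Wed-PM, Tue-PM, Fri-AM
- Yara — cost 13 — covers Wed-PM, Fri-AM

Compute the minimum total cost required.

9

This is a weighted set-cover instance.
Choose Ravi and Iman: together they cover Wed-PM, Thu-AM, Tue-PM, Fri-AM — every shift.
Total cost: 6 + 3 = 9.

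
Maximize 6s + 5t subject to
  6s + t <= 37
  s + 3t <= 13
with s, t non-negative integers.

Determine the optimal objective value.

(s,t)=(6,1): 6·6+1·1=37≤37, 1·6+3·1=9≤13, objective 41.
(s,t)=(5,2): 6·5+1·2=32≤37, 1·5+3·2=11≤13, objective 40.
(s,t)=(4,3): 6·4+1·3=27≤37, 1·4+3·3=13≤13, objective 39.
(s,t)=(6,0): 6·6+1·0=36≤37, 1·6+3·0=6≤13, objective 36.
No feasible integer point exceeds 41.

41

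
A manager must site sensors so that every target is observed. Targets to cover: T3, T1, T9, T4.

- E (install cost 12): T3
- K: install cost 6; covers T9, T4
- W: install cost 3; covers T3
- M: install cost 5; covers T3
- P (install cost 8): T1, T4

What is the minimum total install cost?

Choose K, W, and P: together they cover T3, T1, T9, T4 — every target.
Total install cost: 6 + 3 + 8 = 17.
No cover costs less than 17.

17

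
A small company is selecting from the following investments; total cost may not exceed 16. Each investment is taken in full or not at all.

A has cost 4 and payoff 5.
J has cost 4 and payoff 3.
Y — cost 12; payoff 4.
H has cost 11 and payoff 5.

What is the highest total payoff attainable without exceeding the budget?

Treat it as a binary knapsack problem.
Take A and H: cost 4 + 11 = 15 ≤ 16, payoff 5 + 5 = 10.
No other feasible combination does better.

10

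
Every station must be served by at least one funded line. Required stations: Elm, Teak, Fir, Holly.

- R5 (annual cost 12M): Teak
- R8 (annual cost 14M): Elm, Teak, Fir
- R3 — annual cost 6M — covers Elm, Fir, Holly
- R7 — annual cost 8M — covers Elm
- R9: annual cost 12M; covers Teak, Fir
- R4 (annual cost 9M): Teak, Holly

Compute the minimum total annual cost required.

Choose R3 and R4: together they cover Elm, Teak, Fir, Holly — every station.
Total annual cost: 6 + 9 = 15.

15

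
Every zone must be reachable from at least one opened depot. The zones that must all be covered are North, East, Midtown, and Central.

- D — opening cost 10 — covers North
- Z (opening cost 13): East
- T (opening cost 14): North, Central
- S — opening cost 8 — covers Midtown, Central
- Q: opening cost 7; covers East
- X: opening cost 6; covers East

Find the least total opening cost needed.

24

This is a weighted set-cover instance.
Choose D, S, and X: together they cover North, East, Midtown, Central — every zone.
Total opening cost: 10 + 8 + 6 = 24.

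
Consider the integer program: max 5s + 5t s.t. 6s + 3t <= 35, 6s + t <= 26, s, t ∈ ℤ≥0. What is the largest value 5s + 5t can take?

The continuous relaxation peaks at (0, 11.7) with value 58.33; rounding to a feasible lattice point costs some objective.
(s,t)=(0,11) is feasible, giving 55.
(s,t)=(0,10) is feasible, giving 50.
The best lattice point is (0,11), giving 55.

55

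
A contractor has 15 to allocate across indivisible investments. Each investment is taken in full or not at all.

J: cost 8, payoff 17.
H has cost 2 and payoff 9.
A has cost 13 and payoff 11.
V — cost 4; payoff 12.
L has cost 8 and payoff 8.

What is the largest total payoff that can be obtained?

Take J, H, and V: cost 8 + 2 + 4 = 14 ≤ 15, payoff 17 + 9 + 12 = 38.
No other feasible combination does better.

38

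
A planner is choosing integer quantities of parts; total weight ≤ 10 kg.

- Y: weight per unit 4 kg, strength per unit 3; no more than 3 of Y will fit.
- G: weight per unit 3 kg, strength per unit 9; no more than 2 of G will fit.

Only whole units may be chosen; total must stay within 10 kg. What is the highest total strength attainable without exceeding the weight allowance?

2×G: weight 6 ≤ 10, strength 2·9 = 18.
1×Y and 2×G: weight 10 ≤ 10, strength 1·3 + 2·9 = 21.
Best is 21.

21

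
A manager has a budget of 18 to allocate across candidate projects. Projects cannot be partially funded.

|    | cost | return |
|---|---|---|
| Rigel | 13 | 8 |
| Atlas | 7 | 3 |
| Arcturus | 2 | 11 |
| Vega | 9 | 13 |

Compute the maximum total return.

Arcturus + Vega: cost 2 + 9 = 11 ≤ 18, return 11 + 13 = 24.
Rigel + Arcturus: cost 13 + 2 = 15 ≤ 18, return 8 + 11 = 19.
Atlas + Arcturus + Vega: cost 7 + 2 + 9 = 18 ≤ 18, return 3 + 11 + 13 = 27.
Best is Atlas, Arcturus, and Vega with total return 27.

27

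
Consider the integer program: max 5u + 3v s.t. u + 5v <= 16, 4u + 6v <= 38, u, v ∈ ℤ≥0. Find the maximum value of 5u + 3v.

The continuous relaxation peaks at (9.5, 0) with value 47.50; rounding to a feasible lattice point costs some objective.
(u,v)=(9,0): 1·9+5·0=9≤16, 4·9+6·0=36≤38, objective 45.
(u,v)=(8,1): 1·8+5·1=13≤16, 4·8+6·1=38≤38, objective 43.
(u,v)=(8,0): 1·8+5·0=8≤16, 4·8+6·0=32≤38, objective 40.
No feasible integer point exceeds 45.

45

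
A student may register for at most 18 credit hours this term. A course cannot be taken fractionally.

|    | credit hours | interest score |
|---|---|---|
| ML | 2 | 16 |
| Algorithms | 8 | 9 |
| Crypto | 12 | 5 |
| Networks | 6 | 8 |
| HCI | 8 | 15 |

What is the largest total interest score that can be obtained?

40

Take ML, Algorithms, and HCI: credit hours 2 + 8 + 8 = 18 ≤ 18, interest score 16 + 9 + 15 = 40.
No other feasible combination does better.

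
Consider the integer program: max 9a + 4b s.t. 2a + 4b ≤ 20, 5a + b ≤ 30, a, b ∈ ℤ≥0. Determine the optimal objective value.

54

Relaxing integrality, the LP optimum is 58.89 at (a,b) = (5.56, 2.22), which is not an integer point.
(a,b)=(6,0): 2·6+4·0=12≤20, 5·6+1·0=30≤30, objective 54.
(a,b)=(5,2): 2·5+4·2=18≤20, 5·5+1·2=27≤30, objective 53.
(a,b)=(5,1): 2·5+4·1=14≤20, 5·5+1·1=26≤30, objective 49.
The best lattice point is (6,0), giving 54.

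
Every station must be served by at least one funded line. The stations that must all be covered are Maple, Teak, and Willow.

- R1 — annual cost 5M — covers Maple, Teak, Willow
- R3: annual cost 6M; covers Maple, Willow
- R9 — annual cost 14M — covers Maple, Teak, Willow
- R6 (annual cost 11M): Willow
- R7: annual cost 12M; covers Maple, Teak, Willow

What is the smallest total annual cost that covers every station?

R1 alone covers Maple, Teak, Willow — every station.
Total annual cost: 5.

5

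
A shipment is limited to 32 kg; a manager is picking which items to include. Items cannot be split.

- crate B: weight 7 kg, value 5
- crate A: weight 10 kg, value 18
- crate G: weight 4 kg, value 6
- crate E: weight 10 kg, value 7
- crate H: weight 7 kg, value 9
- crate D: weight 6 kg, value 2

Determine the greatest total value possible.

40

Take crate A, crate G, crate E, and crate H: weight 10 + 4 + 10 + 7 = 31 ≤ 32, value 18 + 6 + 7 + 9 = 40.
No other feasible combination does better.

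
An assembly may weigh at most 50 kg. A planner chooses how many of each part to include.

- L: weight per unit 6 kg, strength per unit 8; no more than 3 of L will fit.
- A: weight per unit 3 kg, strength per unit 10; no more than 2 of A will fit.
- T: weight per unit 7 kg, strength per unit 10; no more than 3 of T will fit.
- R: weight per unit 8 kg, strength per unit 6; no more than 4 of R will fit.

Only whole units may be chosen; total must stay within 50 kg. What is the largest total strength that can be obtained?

A has the best ratio (10/3); taking only A gives at most 2×10 = 20 (stopped by the supply cap of 2).
Mixing does better — 3×L, 2×A, and 3×T: weight 45 ≤ 50, strength 3·8 + 2·10 + 3·10 = 74.

74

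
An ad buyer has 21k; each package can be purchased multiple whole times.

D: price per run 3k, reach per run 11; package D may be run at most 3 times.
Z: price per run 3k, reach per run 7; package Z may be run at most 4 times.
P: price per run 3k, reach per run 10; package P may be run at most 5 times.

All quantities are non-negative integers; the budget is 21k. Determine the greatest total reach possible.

73

D has the best ratio (11/3); taking only D gives at most 3×11 = 33 (stopped by the supply cap of 3).
Mixing does better — 3×D and 4×P: price 21 ≤ 21, reach 3·11 + 4·10 = 73.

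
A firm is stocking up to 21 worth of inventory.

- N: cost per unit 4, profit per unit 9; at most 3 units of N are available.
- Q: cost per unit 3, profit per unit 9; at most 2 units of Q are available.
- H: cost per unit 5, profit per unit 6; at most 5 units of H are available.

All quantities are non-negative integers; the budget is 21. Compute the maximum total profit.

45

3×N and 2×Q: cost 18 ≤ 21, profit 3·9 + 2·9 = 45.
2×N, 2×Q, and 1×H: cost 19 ≤ 21, profit 2·9 + 2·9 + 1·6 = 42.
Best is 45.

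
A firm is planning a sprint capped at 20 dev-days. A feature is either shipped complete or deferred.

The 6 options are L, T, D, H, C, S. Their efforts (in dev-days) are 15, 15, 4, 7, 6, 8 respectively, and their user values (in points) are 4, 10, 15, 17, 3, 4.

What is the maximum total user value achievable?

36

D + H + C: effort 4 + 7 + 6 = 17 ≤ 20, user value 15 + 17 + 3 = 35.
D + H + S: effort 4 + 7 + 8 = 19 ≤ 20, user value 15 + 17 + 4 = 36.
Best is D, H, and S with total user value 36.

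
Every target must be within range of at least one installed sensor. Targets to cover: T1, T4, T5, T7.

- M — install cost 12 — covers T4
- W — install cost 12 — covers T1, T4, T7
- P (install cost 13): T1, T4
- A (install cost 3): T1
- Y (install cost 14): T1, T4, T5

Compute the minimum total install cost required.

The greedy cost-per-new-target heuristic would pick A, W, and Y for 29, but a cheaper cover exists.
Choose W and Y: together they cover T1, T4, T5, T7 — every target.
Total install cost: 12 + 14 = 26.
No cover costs less than 26.

26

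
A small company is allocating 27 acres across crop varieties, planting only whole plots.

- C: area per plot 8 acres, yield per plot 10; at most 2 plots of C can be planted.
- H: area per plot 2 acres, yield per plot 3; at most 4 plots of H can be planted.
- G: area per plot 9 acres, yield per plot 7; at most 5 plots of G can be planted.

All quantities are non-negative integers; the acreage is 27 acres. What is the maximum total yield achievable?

32

This is a bounded integer knapsack.
Take 2×C and 4×H: area 24 ≤ 27, yield 2·10 + 4·3 = 32.
H has the best ratio (3/2) and is taken to its limit of 4; remaining capacity is filled optimally with the others.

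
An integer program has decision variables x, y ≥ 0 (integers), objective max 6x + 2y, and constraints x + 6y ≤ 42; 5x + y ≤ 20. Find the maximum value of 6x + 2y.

Relaxing integrality, the LP optimum is 29.24 at (x,y) = (2.69, 6.55), which is not an integer point.
(x,y)=(3,5): 1·3+6·5=33≤42, 5·3+1·5=20≤20, objective 28.
(x,y)=(3,4): 1·3+6·4=27≤42, 5·3+1·4=19≤20, objective 26.
(x,y)=(2,6): 1·2+6·6=38≤42, 5·2+1·6=16≤20, objective 24.
Maximum is 28 at (x,y)=(3,5).

28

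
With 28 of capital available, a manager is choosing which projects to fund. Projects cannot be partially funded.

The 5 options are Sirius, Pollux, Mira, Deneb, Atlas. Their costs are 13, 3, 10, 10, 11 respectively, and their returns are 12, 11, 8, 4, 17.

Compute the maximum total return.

Take Sirius, Pollux, and Atlas: cost 13 + 3 + 11 = 27 ≤ 28, return 12 + 11 + 17 = 40.
No other feasible combination does better.

40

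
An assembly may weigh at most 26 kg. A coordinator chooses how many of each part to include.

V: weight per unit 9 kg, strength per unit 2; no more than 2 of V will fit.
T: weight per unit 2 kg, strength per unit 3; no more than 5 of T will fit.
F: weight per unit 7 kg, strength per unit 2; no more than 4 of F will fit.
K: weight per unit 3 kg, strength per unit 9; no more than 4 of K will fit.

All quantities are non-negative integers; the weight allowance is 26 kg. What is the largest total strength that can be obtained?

This is a bounded integer knapsack.
K has the best ratio (9/3); taking only K gives at most 4×9 = 36 (stopped by the supply cap of 4).
Mixing does better — 5×T and 4×K: weight 22 ≤ 26, strength 5·3 + 4·9 = 51.

51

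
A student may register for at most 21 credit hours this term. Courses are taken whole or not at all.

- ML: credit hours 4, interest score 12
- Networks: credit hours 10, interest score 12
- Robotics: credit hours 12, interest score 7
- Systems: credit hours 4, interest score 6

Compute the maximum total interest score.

Allowing fractional choices, the relaxed optimum would be about 31.8, but courses are indivisible.
ML + Robotics + Systems: credit hours 4 + 12 + 4 = 20 ≤ 21, interest score 12 + 7 + 6 = 25.
ML + Networks + Systems: credit hours 4 + 10 + 4 = 18 ≤ 21, interest score 12 + 12 + 6 = 30.
ML + Networks: credit hours 4 + 10 = 14 ≤ 21, interest score 12 + 12 = 24.
Best is ML, Networks, and Systems with total interest score 30.

30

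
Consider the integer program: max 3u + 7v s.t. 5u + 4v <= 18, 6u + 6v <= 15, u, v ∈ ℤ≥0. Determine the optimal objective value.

The continuous relaxation peaks at (0, 2.5) with value 17.50; rounding to a feasible lattice point costs some objective.
(u,v)=(0,2): 5·0+4·2=8≤18, 6·0+6·2=12≤15, objective 14.
(u,v)=(1,1): 5·1+4·1=9≤18, 6·1+6·1=12≤15, objective 10.
(u,v)=(0,1): 5·0+4·1=4≤18, 6·0+6·1=6≤15, objective 7.
Maximum is 14 at (u,v)=(0,2).

14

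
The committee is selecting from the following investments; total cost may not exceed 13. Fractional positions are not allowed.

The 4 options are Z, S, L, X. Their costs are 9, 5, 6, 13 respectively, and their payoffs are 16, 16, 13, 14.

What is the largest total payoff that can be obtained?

29

Allowing fractional choices, the relaxed optimum would be about 32.6, but investments are indivisible.
S + L: cost 5 + 6 = 11 ≤ 13, payoff 16 + 13 = 29.
Z: cost 9 ≤ 13, payoff 16.
S: cost 5 ≤ 13, payoff 16.
Best is S and L with total payoff 29.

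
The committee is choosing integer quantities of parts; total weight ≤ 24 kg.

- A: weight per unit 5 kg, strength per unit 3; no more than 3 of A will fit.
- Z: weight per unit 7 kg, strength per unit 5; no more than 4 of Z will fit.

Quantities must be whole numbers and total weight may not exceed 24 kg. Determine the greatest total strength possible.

3×Z: weight 21 ≤ 24, strength 3·5 = 15.
2×A and 2×Z: weight 24 ≤ 24, strength 2·3 + 2·5 = 16.
Best is 16.

16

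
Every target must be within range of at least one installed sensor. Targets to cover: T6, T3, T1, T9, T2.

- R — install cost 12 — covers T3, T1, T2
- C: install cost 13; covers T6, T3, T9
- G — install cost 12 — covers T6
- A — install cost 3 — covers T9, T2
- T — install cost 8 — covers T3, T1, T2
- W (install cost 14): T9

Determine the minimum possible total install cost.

21

This is an integer covering problem.
The greedy cost-per-new-target heuristic would pick A, T, and G for 23, but a cheaper cover exists.
Choose C and T: together they cover T6, T3, T1, T9, T2 — every target.
Total install cost: 13 + 8 = 21.
No cover costs less than 21.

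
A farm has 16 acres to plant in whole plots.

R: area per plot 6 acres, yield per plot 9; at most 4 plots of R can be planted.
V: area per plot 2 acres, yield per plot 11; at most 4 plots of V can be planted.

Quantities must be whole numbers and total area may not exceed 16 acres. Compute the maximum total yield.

This is a bounded integer knapsack.
1×R and 4×V: area 14 ≤ 16, yield 1·9 + 4·11 = 53.
4×V: area 8 ≤ 16, yield 4·11 = 44.
Best is 53.

53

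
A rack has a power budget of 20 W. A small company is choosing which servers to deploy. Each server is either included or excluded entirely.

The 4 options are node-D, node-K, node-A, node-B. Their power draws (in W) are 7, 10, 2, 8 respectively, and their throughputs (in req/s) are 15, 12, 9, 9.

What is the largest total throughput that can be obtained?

node-D + node-A + node-B: power draw 7 + 2 + 8 = 17 ≤ 20, throughput 15 + 9 + 9 = 33.
node-D + node-K + node-A: power draw 7 + 10 + 2 = 19 ≤ 20, throughput 15 + 12 + 9 = 36.
Best is node-D, node-K, and node-A with total throughput 36.

36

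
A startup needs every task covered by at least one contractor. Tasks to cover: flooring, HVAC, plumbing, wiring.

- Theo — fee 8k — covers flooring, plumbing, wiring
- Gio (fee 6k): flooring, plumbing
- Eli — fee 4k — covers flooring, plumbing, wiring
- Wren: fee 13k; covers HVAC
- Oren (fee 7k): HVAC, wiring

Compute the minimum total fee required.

Choose Eli and Oren: together they cover flooring, HVAC, plumbing, wiring — every task.
Total fee: 4 + 7 = 11.
No cover costs less than 11.

11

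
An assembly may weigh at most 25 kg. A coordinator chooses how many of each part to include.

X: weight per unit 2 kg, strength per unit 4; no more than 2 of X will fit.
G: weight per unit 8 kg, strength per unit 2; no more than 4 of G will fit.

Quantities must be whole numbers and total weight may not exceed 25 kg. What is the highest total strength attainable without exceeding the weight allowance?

12

2×X and 2×G: weight 20 ≤ 25, strength 2·4 + 2·2 = 12.
2×X and 1×G: weight 12 ≤ 25, strength 2·4 + 1·2 = 10.
Best is 12.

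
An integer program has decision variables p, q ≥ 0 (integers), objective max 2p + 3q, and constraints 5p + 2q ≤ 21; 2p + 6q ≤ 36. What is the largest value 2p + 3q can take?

19

(p,q)=(2,5) is feasible, giving 19.
(p,q)=(1,5) is feasible, giving 17.
(p,q)=(2,4) is feasible, giving 16.
No feasible integer point exceeds 19.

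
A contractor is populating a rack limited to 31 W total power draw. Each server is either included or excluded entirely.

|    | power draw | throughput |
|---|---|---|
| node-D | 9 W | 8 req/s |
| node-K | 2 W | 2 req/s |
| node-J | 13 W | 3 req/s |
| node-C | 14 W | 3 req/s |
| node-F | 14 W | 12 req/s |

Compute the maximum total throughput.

22

Treat it as a binary knapsack problem.
Allowing fractional choices, the relaxed optimum would be about 23.4, but servers are indivisible.
node-D + node-K + node-F: power draw 9 + 2 + 14 = 25 ≤ 31, throughput 8 + 2 + 12 = 22.
node-D + node-F: power draw 9 + 14 = 23 ≤ 31, throughput 8 + 12 = 20.
node-K + node-J + node-F: power draw 2 + 13 + 14 = 29 ≤ 31, throughput 2 + 3 + 12 = 17.
Best is node-D, node-K, and node-F with total throughput 22.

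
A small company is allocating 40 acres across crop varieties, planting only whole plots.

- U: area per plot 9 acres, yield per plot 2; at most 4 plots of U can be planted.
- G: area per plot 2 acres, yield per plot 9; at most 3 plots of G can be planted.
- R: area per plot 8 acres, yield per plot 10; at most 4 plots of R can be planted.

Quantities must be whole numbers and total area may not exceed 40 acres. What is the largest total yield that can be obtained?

67

This is a bounded integer knapsack.
3×G and 4×R: area 38 ≤ 40, yield 3·9 + 4·10 = 67.
1×U, 3×G, and 3×R: area 39 ≤ 40, yield 1·2 + 3·9 + 3·10 = 59.
Best is 67.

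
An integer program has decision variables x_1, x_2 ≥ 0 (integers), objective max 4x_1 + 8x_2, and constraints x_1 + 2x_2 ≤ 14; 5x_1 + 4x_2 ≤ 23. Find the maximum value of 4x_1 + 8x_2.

The continuous relaxation peaks at (0, 5.75) with value 46.00; rounding to a feasible lattice point costs some objective.
(x_1,x_2)=(0,5): 1·0+2·5=10≤14, 5·0+4·5=20≤23, objective 40.
(x_1,x_2)=(1,4): 1·1+2·4=9≤14, 5·1+4·4=21≤23, objective 36.
The best lattice point is (0,5), giving 40.

40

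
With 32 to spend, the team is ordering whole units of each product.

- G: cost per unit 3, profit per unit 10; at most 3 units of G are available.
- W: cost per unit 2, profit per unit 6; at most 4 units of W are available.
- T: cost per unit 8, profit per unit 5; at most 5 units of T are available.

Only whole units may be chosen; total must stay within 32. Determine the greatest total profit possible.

59

This is a bounded integer knapsack.
Take 3×G, 4×W, and 1×T: cost 25 ≤ 32, profit 3·10 + 4·6 + 1·5 = 59.
G has the best ratio (10/3) and is taken to its limit of 3; remaining capacity is filled optimally with the others.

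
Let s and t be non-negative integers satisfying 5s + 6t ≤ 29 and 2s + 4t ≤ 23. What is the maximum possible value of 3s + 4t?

The continuous relaxation peaks at (0, 4.83) with value 19.33; rounding to a feasible lattice point costs some objective.
(s,t)=(1,4): 5·1+6·4=29≤29, 2·1+4·4=18≤23, objective 19.
(s,t)=(2,3): 5·2+6·3=28≤29, 2·2+4·3=16≤23, objective 18.
(s,t)=(0,4): 5·0+6·4=24≤29, 2·0+4·4=16≤23, objective 16.
No feasible integer point exceeds 19.

19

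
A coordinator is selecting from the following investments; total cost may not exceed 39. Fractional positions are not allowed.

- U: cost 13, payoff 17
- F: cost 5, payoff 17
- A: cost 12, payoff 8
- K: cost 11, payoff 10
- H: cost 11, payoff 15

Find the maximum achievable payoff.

Allowing fractional choices, the relaxed optimum would be about 58.1, but investments are indivisible.
F + A + K + H: cost 5 + 12 + 11 + 11 = 39 ≤ 39, payoff 17 + 8 + 10 + 15 = 50.
U + F + H: cost 13 + 5 + 11 = 29 ≤ 39, payoff 17 + 17 + 15 = 49.
Best is F, A, K, and H with total payoff 50.

50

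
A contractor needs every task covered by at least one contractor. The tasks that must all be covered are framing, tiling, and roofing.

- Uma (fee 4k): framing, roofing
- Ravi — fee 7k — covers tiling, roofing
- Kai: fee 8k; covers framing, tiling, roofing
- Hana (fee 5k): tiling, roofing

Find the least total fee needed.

The greedy cost-per-new-task heuristic would pick Uma and Hana for 9, but a cheaper cover exists.
Kai alone covers framing, tiling, roofing — every task.
Total fee: 8.
No cover costs less than 8.

8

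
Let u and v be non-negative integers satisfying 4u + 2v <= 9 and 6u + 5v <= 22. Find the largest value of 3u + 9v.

36

(u,v)=(0,4): 4·0+2·4=8≤9, 6·0+5·4=20≤22, objective 36.
(u,v)=(0,3): 4·0+2·3=6≤9, 6·0+5·3=15≤22, objective 27.
The best lattice point is (0,4), giving 36.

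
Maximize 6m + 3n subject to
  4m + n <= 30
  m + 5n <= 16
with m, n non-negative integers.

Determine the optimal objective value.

The continuous relaxation peaks at (7.05, 1.79) with value 47.68; rounding to a feasible lattice point costs some objective.
(m,n)=(7,1): 4·7+1·1=29≤30, 1·7+5·1=12≤16, objective 45.
(m,n)=(6,2): 4·6+1·2=26≤30, 1·6+5·2=16≤16, objective 42.
(m,n)=(7,0): 4·7+1·0=28≤30, 1·7+5·0=7≤16, objective 42.
(m,n)=(6,1): 4·6+1·1=25≤30, 1·6+5·1=11≤16, objective 39.
The best lattice point is (7,1), giving 45.

45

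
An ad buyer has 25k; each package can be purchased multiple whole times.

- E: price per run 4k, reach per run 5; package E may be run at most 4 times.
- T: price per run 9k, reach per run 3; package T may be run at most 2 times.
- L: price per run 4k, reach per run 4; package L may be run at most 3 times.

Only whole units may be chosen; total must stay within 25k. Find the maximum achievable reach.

28

Take 4×E and 2×L: price 24 ≤ 25, reach 4·5 + 2·4 = 28.
E has the best ratio (5/4) and is taken to its limit of 4; remaining capacity is filled optimally with the others.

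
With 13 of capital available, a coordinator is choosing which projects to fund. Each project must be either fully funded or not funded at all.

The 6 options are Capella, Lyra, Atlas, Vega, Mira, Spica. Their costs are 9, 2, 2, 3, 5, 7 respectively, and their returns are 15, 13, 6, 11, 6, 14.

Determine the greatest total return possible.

Lyra + Atlas + Vega + Mira: cost 2 + 2 + 3 + 5 = 12 ≤ 13, return 13 + 6 + 11 + 6 = 36.
Capella + Lyra + Atlas: cost 9 + 2 + 2 = 13 ≤ 13, return 15 + 13 + 6 = 34.
Lyra + Vega + Spica: cost 2 + 3 + 7 = 12 ≤ 13, return 13 + 11 + 14 = 38.
Best is Lyra, Vega, and Spica with total return 38.

38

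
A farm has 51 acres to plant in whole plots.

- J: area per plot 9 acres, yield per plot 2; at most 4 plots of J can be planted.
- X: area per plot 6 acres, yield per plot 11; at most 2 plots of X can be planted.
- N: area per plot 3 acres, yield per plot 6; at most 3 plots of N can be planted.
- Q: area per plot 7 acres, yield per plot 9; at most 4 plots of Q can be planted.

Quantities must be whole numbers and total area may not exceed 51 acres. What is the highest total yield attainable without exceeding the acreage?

N has the best ratio (6/3); taking only N gives at most 3×6 = 18 (stopped by the supply cap of 3).
Mixing does better — 2×X, 3×N, and 4×Q: area 49 ≤ 51, yield 2·11 + 3·6 + 4·9 = 76.

76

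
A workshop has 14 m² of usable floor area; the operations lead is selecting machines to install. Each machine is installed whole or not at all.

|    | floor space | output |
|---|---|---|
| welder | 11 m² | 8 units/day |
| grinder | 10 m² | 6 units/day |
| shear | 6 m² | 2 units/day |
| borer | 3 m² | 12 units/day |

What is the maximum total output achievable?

This is an integer program with binary decision variables.
grinder + borer: floor space 10 + 3 = 13 ≤ 14, output 6 + 12 = 18.
welder + borer: floor space 11 + 3 = 14 ≤ 14, output 8 + 12 = 20.
shear + borer: floor space 6 + 3 = 9 ≤ 14, output 2 + 12 = 14.
Best is welder and borer with total output 20.

20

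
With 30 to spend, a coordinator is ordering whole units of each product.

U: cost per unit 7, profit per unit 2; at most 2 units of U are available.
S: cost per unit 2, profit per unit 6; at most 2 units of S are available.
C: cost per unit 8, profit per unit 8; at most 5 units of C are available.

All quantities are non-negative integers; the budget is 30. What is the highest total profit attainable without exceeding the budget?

This is a bounded integer knapsack.
Take 2×S and 3×C: cost 28 ≤ 30, profit 2·6 + 3·8 = 36.
S has the best ratio (6/2) and is taken to its limit of 2; remaining capacity is filled optimally with the others.

36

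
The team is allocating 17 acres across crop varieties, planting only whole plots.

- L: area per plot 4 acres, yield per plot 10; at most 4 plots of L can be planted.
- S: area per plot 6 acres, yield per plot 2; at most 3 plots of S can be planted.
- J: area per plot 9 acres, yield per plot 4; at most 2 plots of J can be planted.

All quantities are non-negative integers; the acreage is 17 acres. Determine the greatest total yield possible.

40

L has the best ratio (10/4); taking only L gives at most 4×10 = 40 (stopped by the area limit).
Optimal: 4×L: area 16 ≤ 17, yield 4·10 = 40.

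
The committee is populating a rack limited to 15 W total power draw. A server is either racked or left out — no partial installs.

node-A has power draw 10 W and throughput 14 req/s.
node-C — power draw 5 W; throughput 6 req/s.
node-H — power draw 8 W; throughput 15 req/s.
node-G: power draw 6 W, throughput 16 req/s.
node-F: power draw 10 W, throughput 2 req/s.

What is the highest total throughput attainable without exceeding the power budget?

31

Allowing fractional choices, the relaxed optimum would be about 32.4, but servers are indivisible.
node-H + node-G: power draw 8 + 6 = 14 ≤ 15, throughput 15 + 16 = 31.
node-C + node-G: power draw 5 + 6 = 11 ≤ 15, throughput 6 + 16 = 22.
node-C + node-H: power draw 5 + 8 = 13 ≤ 15, throughput 6 + 15 = 21.
Best is node-H and node-G with total throughput 31.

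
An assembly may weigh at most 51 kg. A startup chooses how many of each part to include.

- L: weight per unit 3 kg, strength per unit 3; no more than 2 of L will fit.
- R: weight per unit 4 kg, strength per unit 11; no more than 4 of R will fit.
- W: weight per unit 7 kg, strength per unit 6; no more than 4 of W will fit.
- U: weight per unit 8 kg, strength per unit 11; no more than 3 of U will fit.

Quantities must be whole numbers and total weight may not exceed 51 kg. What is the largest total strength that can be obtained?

86

R has the best ratio (11/4); taking only R gives at most 4×11 = 44 (stopped by the supply cap of 4).
Mixing does better — 1×L, 4×R, 1×W, and 3×U: weight 50 ≤ 51, strength 1·3 + 4·11 + 1·6 + 3·11 = 86.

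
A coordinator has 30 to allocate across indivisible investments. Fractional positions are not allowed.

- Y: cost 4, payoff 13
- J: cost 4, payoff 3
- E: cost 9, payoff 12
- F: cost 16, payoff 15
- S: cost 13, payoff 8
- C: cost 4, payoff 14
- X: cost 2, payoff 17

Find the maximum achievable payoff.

Y + J + F + C + X: cost 4 + 4 + 16 + 4 + 2 = 30 ≤ 30, payoff 13 + 3 + 15 + 14 + 17 = 62.
Y + J + E + C + X: cost 4 + 4 + 9 + 4 + 2 = 23 ≤ 30, payoff 13 + 3 + 12 + 14 + 17 = 59.
Y + F + C + X: cost 4 + 16 + 4 + 2 = 26 ≤ 30, payoff 13 + 15 + 14 + 17 = 59.
Best is Y, J, F, C, and X with total payoff 62.

62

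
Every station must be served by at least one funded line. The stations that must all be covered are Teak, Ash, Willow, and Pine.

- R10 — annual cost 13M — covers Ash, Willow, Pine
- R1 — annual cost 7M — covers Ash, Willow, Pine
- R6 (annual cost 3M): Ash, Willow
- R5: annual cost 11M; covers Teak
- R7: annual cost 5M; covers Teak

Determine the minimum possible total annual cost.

The greedy cost-per-new-station heuristic would pick R6, R7, and R1 for 15, but a cheaper cover exists.
Choose R1 and R7: together they cover Teak, Ash, Willow, Pine — every station.
Total annual cost: 7 + 5 = 12.
No cover costs less than 12.

12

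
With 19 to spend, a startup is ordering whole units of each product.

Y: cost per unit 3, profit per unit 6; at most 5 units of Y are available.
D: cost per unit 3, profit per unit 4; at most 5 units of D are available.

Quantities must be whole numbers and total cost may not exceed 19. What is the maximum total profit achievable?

This is a bounded integer knapsack.
4×Y and 2×D: cost 18 ≤ 19, profit 4·6 + 2·4 = 32.
5×Y and 1×D: cost 18 ≤ 19, profit 5·6 + 1·4 = 34.
Best is 34.

34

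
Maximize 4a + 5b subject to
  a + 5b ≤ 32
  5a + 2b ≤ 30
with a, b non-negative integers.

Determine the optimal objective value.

41

Relaxing integrality, the LP optimum is 43.22 at (a,b) = (3.74, 5.65), which is not an integer point.
(a,b)=(4,5) is feasible, giving 41.
(a,b)=(2,6) is feasible, giving 38.
(a,b)=(3,5) is feasible, giving 37.
(a,b)=(4,4) is feasible, giving 36.
Maximum is 41 at (a,b)=(4,5).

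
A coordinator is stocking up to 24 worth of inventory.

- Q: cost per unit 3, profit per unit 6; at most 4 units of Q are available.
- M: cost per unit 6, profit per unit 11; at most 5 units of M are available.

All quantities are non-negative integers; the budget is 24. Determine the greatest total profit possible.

Take 4×Q and 2×M: cost 24 ≤ 24, profit 4·6 + 2·11 = 46.
Q has the best ratio (6/3) and is taken to its limit of 4; remaining capacity is filled optimally with the others.

46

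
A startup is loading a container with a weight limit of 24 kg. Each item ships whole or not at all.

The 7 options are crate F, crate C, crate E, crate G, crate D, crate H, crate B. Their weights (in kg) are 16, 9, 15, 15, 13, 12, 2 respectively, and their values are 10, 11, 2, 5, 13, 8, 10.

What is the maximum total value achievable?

This is an integer program with binary decision variables.
Take crate C, crate D, and crate B: weight 9 + 13 + 2 = 24 ≤ 24, value 11 + 13 + 10 = 34.
No other feasible combination does better.

34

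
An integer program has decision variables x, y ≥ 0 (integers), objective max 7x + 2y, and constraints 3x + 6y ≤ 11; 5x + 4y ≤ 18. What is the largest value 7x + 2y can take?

21

Relaxing integrality, the LP optimum is 25.20 at (x,y) = (3.6, 0), which is not an integer point.
(x,y)=(3,0): 3·3+6·0=9≤11, 5·3+4·0=15≤18, objective 21.
(x,y)=(2,0): 3·2+6·0=6≤11, 5·2+4·0=10≤18, objective 14.
The best lattice point is (3,0), giving 21.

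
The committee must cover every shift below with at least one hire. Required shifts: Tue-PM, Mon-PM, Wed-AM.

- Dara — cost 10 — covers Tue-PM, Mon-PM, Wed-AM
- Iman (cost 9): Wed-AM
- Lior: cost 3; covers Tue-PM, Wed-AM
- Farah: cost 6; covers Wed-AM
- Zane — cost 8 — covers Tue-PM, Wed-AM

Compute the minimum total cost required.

10

The greedy cost-per-new-shift heuristic would pick Lior and Dara for 13, but a cheaper cover exists.
Dara alone covers Tue-PM, Mon-PM, Wed-AM — every shift.
Total cost: 10.
No cover costs less than 10.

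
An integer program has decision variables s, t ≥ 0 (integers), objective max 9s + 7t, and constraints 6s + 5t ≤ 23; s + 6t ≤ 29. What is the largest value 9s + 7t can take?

Relaxing integrality, the LP optimum is 34.50 at (s,t) = (3.83, 0), which is not an integer point.
(s,t)=(3,1): 6·3+5·1=23≤23, 1·3+6·1=9≤29, objective 34.
(s,t)=(2,2): 6·2+5·2=22≤23, 1·2+6·2=14≤29, objective 32.
Maximum is 34 at (s,t)=(3,1).

34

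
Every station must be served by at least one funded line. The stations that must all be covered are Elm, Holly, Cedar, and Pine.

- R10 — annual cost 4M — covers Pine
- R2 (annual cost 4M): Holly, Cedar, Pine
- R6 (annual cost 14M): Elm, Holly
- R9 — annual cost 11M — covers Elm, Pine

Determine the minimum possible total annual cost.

This is an integer covering problem.
Choose R2 and R9: together they cover Elm, Holly, Cedar, Pine — every station.
Total annual cost: 4 + 11 = 15.

15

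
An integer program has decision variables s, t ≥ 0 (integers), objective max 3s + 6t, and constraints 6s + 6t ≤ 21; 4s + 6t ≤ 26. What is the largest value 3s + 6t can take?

The continuous relaxation peaks at (0, 3.5) with value 21.00; rounding to a feasible lattice point costs some objective.
(s,t)=(0,3): 6·0+6·3=18≤21, 4·0+6·3=18≤26, objective 18.
(s,t)=(1,2): 6·1+6·2=18≤21, 4·1+6·2=16≤26, objective 15.
(s,t)=(0,2): 6·0+6·2=12≤21, 4·0+6·2=12≤26, objective 12.
No feasible integer point exceeds 18.

18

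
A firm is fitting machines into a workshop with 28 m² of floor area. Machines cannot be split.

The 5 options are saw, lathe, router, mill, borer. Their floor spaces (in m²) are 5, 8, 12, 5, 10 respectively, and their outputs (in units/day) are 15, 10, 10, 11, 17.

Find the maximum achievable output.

53

This is a 0-1 knapsack instance.
saw + lathe + borer: floor space 5 + 8 + 10 = 23 ≤ 28, output 15 + 10 + 17 = 42.
saw + mill + borer: floor space 5 + 5 + 10 = 20 ≤ 28, output 15 + 11 + 17 = 43.
saw + lathe + mill + borer: floor space 5 + 8 + 5 + 10 = 28 ≤ 28, output 15 + 10 + 11 + 17 = 53.
Best is saw, lathe, mill, and borer with total output 53.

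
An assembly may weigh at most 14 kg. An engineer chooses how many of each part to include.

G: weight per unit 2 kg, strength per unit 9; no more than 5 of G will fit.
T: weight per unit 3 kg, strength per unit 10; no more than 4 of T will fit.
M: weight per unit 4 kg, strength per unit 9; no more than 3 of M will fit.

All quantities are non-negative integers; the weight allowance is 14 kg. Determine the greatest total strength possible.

56

Take 4×G and 2×T: weight 14 ≤ 14, strength 4·9 + 2·10 = 56.
No other integer combination yields more.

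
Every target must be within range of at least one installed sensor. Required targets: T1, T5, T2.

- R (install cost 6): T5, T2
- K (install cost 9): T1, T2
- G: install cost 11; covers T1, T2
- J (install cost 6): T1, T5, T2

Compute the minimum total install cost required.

J alone covers T1, T5, T2 — every target.
Total install cost: 6.
No cover costs less than 6.

6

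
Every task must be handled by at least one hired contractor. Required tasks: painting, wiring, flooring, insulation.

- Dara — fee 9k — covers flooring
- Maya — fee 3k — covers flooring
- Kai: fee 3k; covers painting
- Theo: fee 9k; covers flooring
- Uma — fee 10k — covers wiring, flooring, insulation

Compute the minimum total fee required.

13

This is a weighted set-cover instance.
The greedy cost-per-new-task heuristic would pick Maya, Kai, and Uma for 16, but a cheaper cover exists.
Choose Kai and Uma: together they cover painting, wiring, flooring, insulation — every task.
Total fee: 3 + 10 = 13.
No cover costs less than 13.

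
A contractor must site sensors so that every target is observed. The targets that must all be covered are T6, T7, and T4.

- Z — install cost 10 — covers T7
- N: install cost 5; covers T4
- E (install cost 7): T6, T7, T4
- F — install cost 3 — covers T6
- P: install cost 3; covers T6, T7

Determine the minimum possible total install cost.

The greedy cost-per-new-target heuristic would pick P and N for 8, but a cheaper cover exists.
E alone covers T6, T7, T4 — every target.
Total install cost: 7.
No cover costs less than 7.

7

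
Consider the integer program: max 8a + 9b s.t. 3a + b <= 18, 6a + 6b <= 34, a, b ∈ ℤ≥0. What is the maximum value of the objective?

(a,b)=(0,5) is feasible, giving 45.
(a,b)=(1,4) is feasible, giving 44.
The best lattice point is (0,5), giving 45.

45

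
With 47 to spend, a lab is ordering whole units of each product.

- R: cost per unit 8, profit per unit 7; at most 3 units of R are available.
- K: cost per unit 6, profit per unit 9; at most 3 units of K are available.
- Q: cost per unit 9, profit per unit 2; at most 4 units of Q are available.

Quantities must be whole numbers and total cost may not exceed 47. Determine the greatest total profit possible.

Take 3×R and 3×K: cost 42 ≤ 47, profit 3·7 + 3·9 = 48.
K has the best ratio (9/6) and is taken to its limit of 3; remaining capacity is filled optimally with the others.

48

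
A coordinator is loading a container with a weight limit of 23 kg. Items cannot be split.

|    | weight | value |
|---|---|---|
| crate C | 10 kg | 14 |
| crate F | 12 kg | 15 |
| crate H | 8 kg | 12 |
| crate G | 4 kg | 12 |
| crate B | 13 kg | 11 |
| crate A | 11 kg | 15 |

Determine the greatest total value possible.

Allowing fractional choices, the relaxed optimum would be about 39.4, but items are indivisible.
crate C + crate H + crate G: weight 10 + 8 + 4 = 22 ≤ 23, value 14 + 12 + 12 = 38.
crate H + crate G + crate A: weight 8 + 4 + 11 = 23 ≤ 23, value 12 + 12 + 15 = 39.
Best is crate H, crate G, and crate A with total value 39.

39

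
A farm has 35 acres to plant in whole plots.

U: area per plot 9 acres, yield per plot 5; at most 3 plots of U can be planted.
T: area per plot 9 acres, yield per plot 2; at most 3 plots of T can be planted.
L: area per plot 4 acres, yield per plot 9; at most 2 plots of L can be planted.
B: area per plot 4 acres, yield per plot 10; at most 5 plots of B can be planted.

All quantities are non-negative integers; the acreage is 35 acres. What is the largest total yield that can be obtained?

68

B has the best ratio (10/4); taking only B gives at most 5×10 = 50 (stopped by the supply cap of 5).
Mixing does better — 2×L and 5×B: area 28 ≤ 35, yield 2·9 + 5·10 = 68.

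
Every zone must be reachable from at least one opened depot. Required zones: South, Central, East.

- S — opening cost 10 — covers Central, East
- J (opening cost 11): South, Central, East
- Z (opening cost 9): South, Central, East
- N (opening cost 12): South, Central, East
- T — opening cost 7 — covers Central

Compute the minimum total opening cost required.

This is a weighted set-cover instance.
Z alone covers South, Central, East — every zone.
Total opening cost: 9.
No cover costs less than 9.

9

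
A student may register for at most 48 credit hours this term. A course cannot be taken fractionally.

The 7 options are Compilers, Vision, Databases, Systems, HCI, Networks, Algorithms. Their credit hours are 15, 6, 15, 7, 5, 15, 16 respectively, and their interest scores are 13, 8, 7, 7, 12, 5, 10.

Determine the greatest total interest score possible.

47

Take Compilers, Vision, Databases, Systems, and HCI: credit hours 15 + 6 + 15 + 7 + 5 = 48 ≤ 48, interest score 13 + 8 + 7 + 7 + 12 = 47.
No other feasible combination does better.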